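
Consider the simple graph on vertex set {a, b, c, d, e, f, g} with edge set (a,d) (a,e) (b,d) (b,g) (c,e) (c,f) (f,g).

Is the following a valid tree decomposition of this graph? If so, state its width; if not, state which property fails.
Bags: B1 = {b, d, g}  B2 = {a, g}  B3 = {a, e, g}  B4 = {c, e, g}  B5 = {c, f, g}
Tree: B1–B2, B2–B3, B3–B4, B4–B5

A tree decomposition must satisfy three properties: every vertex lies in some bag; for every edge, both endpoints lie together in some bag; and for every vertex, the bags containing it form a connected subtree. Here edge (d,a) lies in no bag, so the decomposition is invalid.

No — edge (d,a) lies in no bag.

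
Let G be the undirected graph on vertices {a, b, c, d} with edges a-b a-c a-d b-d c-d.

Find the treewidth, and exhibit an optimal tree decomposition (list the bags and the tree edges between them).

Treewidth 2.
One such decomposition:
Bags: B1 = {a, b, d}  B2 = {a, c, d}
Tree: B1–B2

Every bag has size at most 3, so the width is 3 − 1 = 2 and tw(G) ≤ 2. Conversely, {a, c, d} is a clique of size 3, and the vertices of any clique must share a bag in every tree decomposition; so some bag has ≥ 3 vertices and tw(G) ≥ 2. Combining the bounds, tw(G) = 2.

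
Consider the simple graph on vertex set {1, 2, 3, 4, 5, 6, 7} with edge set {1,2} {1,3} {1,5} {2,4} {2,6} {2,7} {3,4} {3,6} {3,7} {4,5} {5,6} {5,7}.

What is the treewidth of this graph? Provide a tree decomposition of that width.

Treewidth 3.
Bags: B1 = {2, 3, 5, 7}  B2 = {2, 3, 4, 5}  B3 = {1, 2, 3, 5}  B4 = {2, 3, 5, 6}
Tree: B1–B2, B2–B3, B3–B4

Each bag holds 4 vertices, so the decomposition has width 3, which upper-bounds the treewidth. For the lower bound: the 4 vertex sets {5,7}, {2,4}, {3}, {1} are disjoint, each induces a connected subgraph, and every pair is joined by at least one edge of G. Contracting each set to a single vertex therefore yields K_{4} as a minor, and since treewidth is minor-monotone, tw(G) ≥ tw(K_{4}) = 3. The upper and lower bounds meet at 3, so that is the treewidth.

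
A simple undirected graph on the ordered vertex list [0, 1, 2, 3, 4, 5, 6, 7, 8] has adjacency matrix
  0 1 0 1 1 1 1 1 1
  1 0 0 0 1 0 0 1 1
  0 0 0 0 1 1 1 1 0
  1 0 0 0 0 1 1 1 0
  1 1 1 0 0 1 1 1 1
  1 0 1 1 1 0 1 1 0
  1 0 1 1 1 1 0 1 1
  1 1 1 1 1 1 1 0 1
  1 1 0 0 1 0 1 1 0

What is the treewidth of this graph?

4

A width-4 tree decomposition is:
Bags: B1 = {2, 4, 5, 6, 7}  B2 = {0, 4, 5, 6, 7}  B3 = {0, 4, 6, 7, 8}  B4 = {0, 1, 4, 7, 8}  B5 = {0, 3, 5, 6, 7}
Tree: B1–B2, B2–B3, B3–B4, B2–B5
Every bag has size at most 5, so the width is 5 − 1 = 4 and tw(G) ≤ 4. Conversely, {0, 3, 5, 6, 7} is a clique of size 5, and the vertices of any clique must share a bag in every tree decomposition; so some bag has ≥ 5 vertices and tw(G) ≥ 4. The upper and lower bounds meet at 4, so that is the treewidth.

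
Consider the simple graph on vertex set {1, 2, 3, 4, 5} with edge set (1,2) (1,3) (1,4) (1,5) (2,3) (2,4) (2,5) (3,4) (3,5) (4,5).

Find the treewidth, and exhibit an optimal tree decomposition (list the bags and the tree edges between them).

Treewidth 4.
Bags: B1 = {1, 2, 3, 4, 5}
Tree: (single bag)

With just one bag of size 5, the width is 5 − 1 = 4, so tw(G) ≤ 4. On the other hand G contains the 5-clique {1, 2, 3, 4, 5}. A clique must lie in a single bag of any decomposition, so no decomposition can have width below 4. Combining the bounds, tw(G) = 4.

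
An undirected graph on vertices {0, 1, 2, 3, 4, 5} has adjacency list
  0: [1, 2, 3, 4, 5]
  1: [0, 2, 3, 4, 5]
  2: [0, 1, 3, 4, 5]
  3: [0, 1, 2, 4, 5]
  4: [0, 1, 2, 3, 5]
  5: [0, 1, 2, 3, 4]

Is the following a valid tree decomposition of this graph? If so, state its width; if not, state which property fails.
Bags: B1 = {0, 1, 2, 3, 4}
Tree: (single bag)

No — vertex 5 appears in no bag.

A tree decomposition must satisfy three properties: every vertex lies in some bag; for every edge, both endpoints lie together in some bag; and for every vertex, the bags containing it form a connected subtree. Here vertex 5 appears in no bag, so the decomposition is invalid.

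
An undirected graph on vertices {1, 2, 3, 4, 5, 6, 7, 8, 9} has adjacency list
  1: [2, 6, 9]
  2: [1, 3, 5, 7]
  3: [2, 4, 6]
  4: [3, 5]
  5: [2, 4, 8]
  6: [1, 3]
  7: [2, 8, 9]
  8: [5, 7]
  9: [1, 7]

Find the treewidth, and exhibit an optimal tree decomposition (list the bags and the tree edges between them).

Every bag has size at most 4, so the width is 4 − 1 = 3 and tw(G) ≤ 3. For the lower bound: the 4 vertex sets {7,8,9}, {5}, {2}, {1,3,4,6} are disjoint, each induces a connected subgraph, and every pair is joined by at least one edge of G. Contracting each set to a single vertex therefore yields K_{4} as a minor, and since treewidth is minor-monotone, tw(G) ≥ tw(K_{4}) = 3. Hence tw(G) = 3 exactly.

Treewidth 3.
Bags: B1 = {5, 7, 8, 9}  B2 = {2, 5, 7, 9}  B3 = {1, 2, 5, 9}  B4 = {1, 2, 4, 5}  B5 = {1, 2, 3, 4}  B6 = {1, 3, 4, 6}
Tree: B1–B2, B2–B3, B3–B4, B4–B5, B5–B6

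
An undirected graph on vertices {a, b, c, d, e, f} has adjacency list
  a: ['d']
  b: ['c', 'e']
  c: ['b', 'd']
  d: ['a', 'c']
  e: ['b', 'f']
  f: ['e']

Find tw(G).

A width-1 tree decomposition is:
Bags: B1 = {e, f}  B2 = {b, e}  B3 = {b, c}  B4 = {c, d}  B5 = {a, d}
Tree: B1–B2, B2–B3, B3–B4, B4–B5
Each bag holds 2 vertices, so the decomposition has width 1, which upper-bounds the treewidth. G has an edge, so its treewidth is at least 1. Combining the bounds, tw(G) = 1.

1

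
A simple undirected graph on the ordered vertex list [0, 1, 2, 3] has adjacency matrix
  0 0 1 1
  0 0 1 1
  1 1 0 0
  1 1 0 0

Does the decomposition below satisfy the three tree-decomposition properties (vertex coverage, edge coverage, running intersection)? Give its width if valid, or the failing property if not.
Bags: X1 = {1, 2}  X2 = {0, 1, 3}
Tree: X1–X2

A tree decomposition must satisfy three properties: every vertex lies in some bag; for every edge, both endpoints lie together in some bag; and for every vertex, the bags containing it form a connected subtree. Here edge (0,2) lies in no bag, so the decomposition is invalid.

No — edge (0,2) lies in no bag.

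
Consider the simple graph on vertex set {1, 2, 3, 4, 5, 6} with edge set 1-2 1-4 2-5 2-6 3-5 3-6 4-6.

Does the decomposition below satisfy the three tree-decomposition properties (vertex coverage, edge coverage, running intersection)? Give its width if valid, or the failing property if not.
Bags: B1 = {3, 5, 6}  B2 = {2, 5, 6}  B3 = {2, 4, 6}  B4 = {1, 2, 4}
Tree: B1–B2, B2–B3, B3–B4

Yes; width 2.

Vertex coverage: the bags together contain {1, 2, 3, 4, 5, 6}, the full vertex set. Edge coverage: each edge of G has both endpoints in at least one bag. Running intersection: for every vertex, the bags containing it form a connected subtree. All three properties hold, so this is a valid tree decomposition of width max|bag| − 1 = 2, and hence tw(G) ≤ 2.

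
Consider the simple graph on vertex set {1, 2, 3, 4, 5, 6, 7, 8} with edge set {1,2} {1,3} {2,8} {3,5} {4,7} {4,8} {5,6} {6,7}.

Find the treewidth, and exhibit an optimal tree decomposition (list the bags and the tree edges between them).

The largest bag has 3 vertices, giving width 2; this decomposition certifies tw(G) ≤ 2. The edges 5–6–7–4–8–2–1–3–5 form a cycle, so G is not a tree and its treewidth is at least 2. Hence tw(G) = 2 exactly.

Treewidth 2.
One such decomposition:
Bags: B1 = {5, 6, 7}  B2 = {4, 5, 7}  B3 = {4, 5, 8}  B4 = {2, 5, 8}  B5 = {1, 2, 5}  B6 = {1, 3, 5}
Tree: B1–B2, B2–B3, B3–B4, B4–B5, B5–B6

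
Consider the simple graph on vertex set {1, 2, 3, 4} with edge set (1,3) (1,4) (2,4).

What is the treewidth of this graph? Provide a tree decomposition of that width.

Treewidth 1.
Bags: B1 = {1, 3}  B2 = {1, 4}  B3 = {2, 4}
Tree: B1–B2, B2–B3

The largest bag has 2 vertices, giving width 1; this decomposition certifies tw(G) ≤ 1. Since G has at least one edge (e.g. 3–1), it is not an edgeless graph, so tw(G) ≥ 1. Hence tw(G) = 1 exactly.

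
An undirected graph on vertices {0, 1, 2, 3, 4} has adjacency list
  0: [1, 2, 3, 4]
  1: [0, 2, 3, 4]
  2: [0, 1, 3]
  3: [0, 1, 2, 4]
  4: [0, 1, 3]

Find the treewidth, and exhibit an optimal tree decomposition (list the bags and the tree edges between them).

Treewidth 3.
One such decomposition:
Bags: B1 = {0, 1, 2, 3}  B2 = {0, 1, 3, 4}
Tree: B1–B2

Every bag has size at most 4, so the width is 4 − 1 = 3 and tw(G) ≤ 3. Conversely, {0, 1, 2, 3} is a clique of size 4, and the vertices of any clique must share a bag in every tree decomposition; so some bag has ≥ 4 vertices and tw(G) ≥ 3. Hence tw(G) = 3 exactly.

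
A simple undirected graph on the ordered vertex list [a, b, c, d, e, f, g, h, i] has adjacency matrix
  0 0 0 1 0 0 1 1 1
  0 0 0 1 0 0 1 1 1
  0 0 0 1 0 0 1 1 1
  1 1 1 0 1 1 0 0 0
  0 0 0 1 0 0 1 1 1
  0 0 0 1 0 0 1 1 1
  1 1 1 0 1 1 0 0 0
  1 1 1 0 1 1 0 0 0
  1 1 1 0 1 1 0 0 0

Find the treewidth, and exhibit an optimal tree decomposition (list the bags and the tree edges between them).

Treewidth 4.
One optimal decomposition is:
Bags: B1 = {c, d, g, h, i}  B2 = {d, f, g, h, i}  B3 = {d, e, g, h, i}  B4 = {b, d, g, h, i}  B5 = {a, d, g, h, i}
Tree: B1–B2, B2–B3, B3–B4, B4–B5

The largest bag has 5 vertices, giving width 4; this decomposition certifies tw(G) ≤ 4. For the lower bound: the 5 vertex sets {c,d}, {f,i}, {e,g}, {h}, {b} are disjoint, each induces a connected subgraph, and every pair is joined by at least one edge of G. Contracting each set to a single vertex therefore yields K_{5} as a minor, and since treewidth is minor-monotone, tw(G) ≥ tw(K_{5}) = 4. Therefore the treewidth is 4.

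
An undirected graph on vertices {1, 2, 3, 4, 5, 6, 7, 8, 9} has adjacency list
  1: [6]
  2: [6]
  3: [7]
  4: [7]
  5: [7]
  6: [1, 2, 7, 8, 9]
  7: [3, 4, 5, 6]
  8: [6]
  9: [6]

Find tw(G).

A width-1 tree decomposition is:
Bags: B1 = {6, 7}  B2 = {6, 8}  B3 = {3, 7}  B4 = {1, 6}  B5 = {2, 6}  B6 = {4, 7}  B7 = {6, 9}  B8 = {5, 7}
Tree: B1–B2, B1–B3, B1–B4, B4–B5, B3–B6, B1–B7, B6–B8
The largest bag has 2 vertices, giving width 1; this decomposition certifies tw(G) ≤ 1. G has an edge, so its treewidth is at least 1. Therefore the treewidth is 1.

1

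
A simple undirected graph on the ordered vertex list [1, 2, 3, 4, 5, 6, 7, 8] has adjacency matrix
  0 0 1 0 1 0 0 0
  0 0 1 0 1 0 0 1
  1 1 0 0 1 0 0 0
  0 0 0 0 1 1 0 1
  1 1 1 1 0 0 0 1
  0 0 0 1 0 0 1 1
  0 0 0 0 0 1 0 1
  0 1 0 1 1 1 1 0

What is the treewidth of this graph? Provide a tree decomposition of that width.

Treewidth 2.
One such decomposition:
Bags: B1 = {2, 5, 8}  B2 = {4, 5, 8}  B3 = {4, 6, 8}  B4 = {2, 3, 5}  B5 = {6, 7, 8}  B6 = {1, 3, 5}
Tree: B1–B2, B2–B3, B1–B4, B3–B5, B4–B6

Every bag has size at most 3, so the width is 3 − 1 = 2 and tw(G) ≤ 2. For the lower bound, the 3 vertices {1, 3, 5} are pairwise adjacent, and any tree decomposition puts a clique entirely inside one bag — forcing width ≥ 2. Therefore the treewidth is 2.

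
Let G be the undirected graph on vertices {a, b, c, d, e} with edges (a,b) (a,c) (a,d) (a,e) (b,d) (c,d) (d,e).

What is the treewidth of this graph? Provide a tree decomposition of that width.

Each bag holds 3 vertices, so the decomposition has width 2, which upper-bounds the treewidth. For the lower bound, the 3 vertices {a, d, e} are pairwise adjacent, and any tree decomposition puts a clique entirely inside one bag — forcing width ≥ 2. Therefore the treewidth is 2.

Treewidth 2.
One such decomposition:
Bags: B1 = {a, c, d}  B2 = {a, d, e}  B3 = {a, b, d}
Tree: B1–B2, B2–B3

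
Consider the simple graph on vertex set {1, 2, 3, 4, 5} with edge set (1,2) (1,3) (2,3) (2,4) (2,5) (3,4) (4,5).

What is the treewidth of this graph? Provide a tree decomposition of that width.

Every bag has size at most 3, so the width is 3 − 1 = 2 and tw(G) ≤ 2. Conversely, {1, 2, 3} is a clique of size 3, and the vertices of any clique must share a bag in every tree decomposition; so some bag has ≥ 3 vertices and tw(G) ≥ 2. Therefore the treewidth is 2.

Treewidth 2.
Bags: B1 = {2, 3, 4}  B2 = {2, 4, 5}  B3 = {1, 2, 3}
Tree: B1–B2, B1–B3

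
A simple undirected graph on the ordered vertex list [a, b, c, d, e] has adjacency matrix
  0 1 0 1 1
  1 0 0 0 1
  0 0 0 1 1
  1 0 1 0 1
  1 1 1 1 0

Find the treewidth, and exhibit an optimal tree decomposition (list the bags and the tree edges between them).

Treewidth 2.
Bags: B1 = {a, b, e}  B2 = {a, d, e}  B3 = {c, d, e}
Tree: B1–B2, B2–B3

The largest bag has 3 vertices, giving width 2; this decomposition certifies tw(G) ≤ 2. On the other hand G contains the 3-clique {c, d, e}. A clique must lie in a single bag of any decomposition, so no decomposition can have width below 2. Hence tw(G) = 2 exactly.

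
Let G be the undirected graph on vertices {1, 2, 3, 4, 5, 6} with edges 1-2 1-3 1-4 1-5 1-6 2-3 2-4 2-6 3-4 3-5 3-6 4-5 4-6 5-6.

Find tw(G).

4

A width-4 tree decomposition is:
Bags: B1 = {1, 3, 4, 5, 6}  B2 = {1, 2, 3, 4, 6}
Tree: B1–B2
The largest bag has 5 vertices, giving width 4; this decomposition certifies tw(G) ≤ 4. Conversely, {1, 2, 3, 4, 6} is a clique of size 5, and the vertices of any clique must share a bag in every tree decomposition; so some bag has ≥ 5 vertices and tw(G) ≥ 4. Therefore the treewidth is 4.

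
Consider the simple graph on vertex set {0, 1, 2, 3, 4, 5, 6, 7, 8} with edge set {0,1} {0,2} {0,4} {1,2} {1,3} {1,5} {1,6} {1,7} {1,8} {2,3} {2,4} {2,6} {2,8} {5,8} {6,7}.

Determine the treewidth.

2

A width-2 tree decomposition is:
Bags: B1 = {1, 2, 8}  B2 = {0, 1, 2}  B3 = {1, 2, 6}  B4 = {1, 6, 7}  B5 = {1, 2, 3}  B6 = {0, 2, 4}  B7 = {1, 5, 8}
Tree: B1–B2, B2–B3, B3–B4, B3–B5, B2–B6, B1–B7
Each bag holds 3 vertices, so the decomposition has width 2, which upper-bounds the treewidth. Conversely, {0, 1, 2} is a clique of size 3, and the vertices of any clique must share a bag in every tree decomposition; so some bag has ≥ 3 vertices and tw(G) ≥ 2. Therefore the treewidth is 2.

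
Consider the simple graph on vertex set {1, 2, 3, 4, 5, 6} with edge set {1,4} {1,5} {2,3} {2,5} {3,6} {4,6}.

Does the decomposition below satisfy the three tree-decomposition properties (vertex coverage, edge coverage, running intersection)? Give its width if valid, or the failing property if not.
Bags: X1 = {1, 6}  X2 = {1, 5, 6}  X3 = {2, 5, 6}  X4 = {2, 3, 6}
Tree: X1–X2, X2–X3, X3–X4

A tree decomposition must satisfy three properties: every vertex lies in some bag; for every edge, both endpoints lie together in some bag; and for every vertex, the bags containing it form a connected subtree. Here vertex 4 appears in no bag, so the decomposition is invalid.

No — vertex 4 appears in no bag.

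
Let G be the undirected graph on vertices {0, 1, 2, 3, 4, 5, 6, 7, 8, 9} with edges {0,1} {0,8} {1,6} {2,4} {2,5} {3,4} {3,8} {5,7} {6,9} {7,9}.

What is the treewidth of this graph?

2

A width-2 tree decomposition is:
Bags: B1 = {3, 4, 8}  B2 = {0, 4, 8}  B3 = {0, 1, 4}  B4 = {1, 4, 6}  B5 = {4, 6, 9}  B6 = {4, 7, 9}  B7 = {4, 5, 7}  B8 = {2, 4, 5}
Tree: B1–B2, B2–B3, B3–B4, B4–B5, B5–B6, B6–B7, B7–B8
Each bag holds 3 vertices, so the decomposition has width 2, which upper-bounds the treewidth. Since 4–3–8–0–1–6–9–7–5–2–4 is a cycle in G, G is not acyclic. Forests are exactly the graphs of treewidth ≤ 1, so tw(G) ≥ 2. Combining the bounds, tw(G) = 2.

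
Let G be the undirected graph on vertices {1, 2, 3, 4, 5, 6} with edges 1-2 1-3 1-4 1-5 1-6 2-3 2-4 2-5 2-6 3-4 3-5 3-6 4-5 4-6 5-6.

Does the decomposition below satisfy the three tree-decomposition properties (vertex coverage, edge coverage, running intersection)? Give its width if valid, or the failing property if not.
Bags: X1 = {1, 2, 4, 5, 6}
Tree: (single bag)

A tree decomposition must satisfy three properties: every vertex lies in some bag; for every edge, both endpoints lie together in some bag; and for every vertex, the bags containing it form a connected subtree. Here vertex 3 appears in no bag, so the decomposition is invalid.

No — vertex 3 appears in no bag.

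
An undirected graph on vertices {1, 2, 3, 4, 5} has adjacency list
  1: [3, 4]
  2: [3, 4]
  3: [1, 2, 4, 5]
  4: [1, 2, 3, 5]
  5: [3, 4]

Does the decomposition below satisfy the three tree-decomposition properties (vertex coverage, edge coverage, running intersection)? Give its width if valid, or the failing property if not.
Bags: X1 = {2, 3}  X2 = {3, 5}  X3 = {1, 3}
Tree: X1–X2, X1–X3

No — vertex 4 appears in no bag.

A tree decomposition must satisfy three properties: every vertex lies in some bag; for every edge, both endpoints lie together in some bag; and for every vertex, the bags containing it form a connected subtree. Here vertex 4 appears in no bag, so the decomposition is invalid.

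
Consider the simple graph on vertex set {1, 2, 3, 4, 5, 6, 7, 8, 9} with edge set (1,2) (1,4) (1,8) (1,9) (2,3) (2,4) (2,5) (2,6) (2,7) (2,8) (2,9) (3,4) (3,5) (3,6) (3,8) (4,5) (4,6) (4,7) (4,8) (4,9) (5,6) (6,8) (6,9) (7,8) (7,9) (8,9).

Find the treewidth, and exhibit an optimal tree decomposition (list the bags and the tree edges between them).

Treewidth 4.
One optimal decomposition is:
Bags: B1 = {2, 3, 4, 6, 8}  B2 = {2, 4, 6, 8, 9}  B3 = {2, 3, 4, 5, 6}  B4 = {2, 4, 7, 8, 9}  B5 = {1, 2, 4, 8, 9}
Tree: B1–B2, B1–B3, B2–B4, B4–B5

Each bag holds 5 vertices, so the decomposition has width 4, which upper-bounds the treewidth. On the other hand G contains the 5-clique {1, 2, 4, 8, 9}. A clique must lie in a single bag of any decomposition, so no decomposition can have width below 4. The upper and lower bounds meet at 4, so that is the treewidth.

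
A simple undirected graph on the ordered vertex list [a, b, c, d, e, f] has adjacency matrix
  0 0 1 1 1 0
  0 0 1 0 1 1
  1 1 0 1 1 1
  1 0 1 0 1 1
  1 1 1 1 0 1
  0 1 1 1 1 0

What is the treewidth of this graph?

A width-3 tree decomposition is:
Bags: B1 = {a, c, d, e}  B2 = {c, d, e, f}  B3 = {b, c, e, f}
Tree: B1–B2, B2–B3
Each bag holds 4 vertices, so the decomposition has width 3, which upper-bounds the treewidth. For the lower bound, the 4 vertices {c, d, e, f} are pairwise adjacent, and any tree decomposition puts a clique entirely inside one bag — forcing width ≥ 3. Combining the bounds, tw(G) = 3.

3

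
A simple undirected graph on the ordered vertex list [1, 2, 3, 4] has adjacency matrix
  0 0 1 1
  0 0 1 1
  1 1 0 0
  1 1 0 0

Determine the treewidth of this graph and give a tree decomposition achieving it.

Every bag has size at most 3, so the width is 3 − 1 = 2 and tw(G) ≤ 2. The edges 2–4–1–3–2 form a cycle, so G is not a tree and its treewidth is at least 2. Combining the bounds, tw(G) = 2.

Treewidth 2.
One optimal decomposition is:
Bags: B1 = {1, 2, 4}  B2 = {1, 2, 3}
Tree: B1–B2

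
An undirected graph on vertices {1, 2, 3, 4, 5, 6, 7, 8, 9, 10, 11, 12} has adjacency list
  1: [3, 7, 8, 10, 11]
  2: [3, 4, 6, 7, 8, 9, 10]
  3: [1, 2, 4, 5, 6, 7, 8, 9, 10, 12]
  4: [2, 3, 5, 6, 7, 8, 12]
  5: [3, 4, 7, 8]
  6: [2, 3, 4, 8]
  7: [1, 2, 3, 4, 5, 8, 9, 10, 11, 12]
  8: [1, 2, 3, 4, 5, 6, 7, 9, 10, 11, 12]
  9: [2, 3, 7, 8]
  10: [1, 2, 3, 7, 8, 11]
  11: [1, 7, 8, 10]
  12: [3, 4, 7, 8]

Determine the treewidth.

A width-4 tree decomposition is:
Bags: B1 = {2, 3, 7, 8, 10}  B2 = {1, 3, 7, 8, 10}  B3 = {2, 3, 4, 7, 8}  B4 = {2, 3, 4, 6, 8}  B5 = {3, 4, 7, 8, 12}  B6 = {3, 4, 5, 7, 8}  B7 = {2, 3, 7, 8, 9}  B8 = {1, 7, 8, 10, 11}
Tree: B1–B2, B1–B3, B3–B4, B3–B5, B3–B6, B1–B7, B2–B8
Every bag has size at most 5, so the width is 5 − 1 = 4 and tw(G) ≤ 4. For the lower bound, the 5 vertices {1, 7, 8, 10, 11} are pairwise adjacent, and any tree decomposition puts a clique entirely inside one bag — forcing width ≥ 4. Therefore the treewidth is 4.

4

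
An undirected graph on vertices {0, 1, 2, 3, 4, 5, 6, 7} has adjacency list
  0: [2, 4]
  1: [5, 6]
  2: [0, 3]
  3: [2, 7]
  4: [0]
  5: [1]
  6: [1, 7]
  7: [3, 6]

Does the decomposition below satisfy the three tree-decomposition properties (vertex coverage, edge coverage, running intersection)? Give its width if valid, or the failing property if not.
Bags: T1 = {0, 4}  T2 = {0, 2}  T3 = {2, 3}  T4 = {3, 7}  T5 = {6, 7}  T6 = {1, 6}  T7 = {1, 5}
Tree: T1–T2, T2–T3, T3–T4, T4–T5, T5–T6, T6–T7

Yes; width 1.

Vertex coverage: the bags together contain {0, 1, 2, 3, 4, 5, 6, 7}, the full vertex set. Edge coverage: each edge of G has both endpoints in at least one bag. Running intersection: for every vertex, the bags containing it form a connected subtree. All three properties hold, so this is a valid tree decomposition of width max|bag| − 1 = 1, and hence tw(G) ≤ 1.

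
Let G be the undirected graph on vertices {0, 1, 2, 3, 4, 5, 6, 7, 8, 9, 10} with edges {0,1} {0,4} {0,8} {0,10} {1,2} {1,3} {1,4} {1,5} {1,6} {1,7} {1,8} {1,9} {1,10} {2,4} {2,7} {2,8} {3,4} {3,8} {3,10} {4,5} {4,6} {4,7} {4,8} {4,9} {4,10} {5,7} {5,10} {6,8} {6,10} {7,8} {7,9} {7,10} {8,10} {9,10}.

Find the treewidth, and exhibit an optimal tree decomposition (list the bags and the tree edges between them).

Treewidth 4.
One such decomposition:
Bags: B1 = {1, 4, 7, 8, 10}  B2 = {1, 3, 4, 8, 10}  B3 = {1, 4, 5, 7, 10}  B4 = {1, 4, 7, 9, 10}  B5 = {0, 1, 4, 8, 10}  B6 = {1, 2, 4, 7, 8}  B7 = {1, 4, 6, 8, 10}
Tree: B1–B2, B1–B3, B1–B4, B1–B5, B1–B6, B5–B7

Each bag holds 5 vertices, so the decomposition has width 4, which upper-bounds the treewidth. On the other hand G contains the 5-clique {1, 2, 4, 7, 8}. A clique must lie in a single bag of any decomposition, so no decomposition can have width below 4. Therefore the treewidth is 4.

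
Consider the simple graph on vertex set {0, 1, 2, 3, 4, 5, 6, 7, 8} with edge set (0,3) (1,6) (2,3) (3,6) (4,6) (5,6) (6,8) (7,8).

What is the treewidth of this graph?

1

A width-1 tree decomposition is:
Bags: B1 = {0, 3}  B2 = {3, 6}  B3 = {4, 6}  B4 = {6, 8}  B5 = {7, 8}  B6 = {5, 6}  B7 = {1, 6}  B8 = {2, 3}
Tree: B1–B2, B2–B3, B3–B4, B4–B5, B3–B6, B4–B7, B1–B8
Every bag has size at most 2, so the width is 2 − 1 = 1 and tw(G) ≤ 1. G has an edge, so its treewidth is at least 1. Therefore the treewidth is 1.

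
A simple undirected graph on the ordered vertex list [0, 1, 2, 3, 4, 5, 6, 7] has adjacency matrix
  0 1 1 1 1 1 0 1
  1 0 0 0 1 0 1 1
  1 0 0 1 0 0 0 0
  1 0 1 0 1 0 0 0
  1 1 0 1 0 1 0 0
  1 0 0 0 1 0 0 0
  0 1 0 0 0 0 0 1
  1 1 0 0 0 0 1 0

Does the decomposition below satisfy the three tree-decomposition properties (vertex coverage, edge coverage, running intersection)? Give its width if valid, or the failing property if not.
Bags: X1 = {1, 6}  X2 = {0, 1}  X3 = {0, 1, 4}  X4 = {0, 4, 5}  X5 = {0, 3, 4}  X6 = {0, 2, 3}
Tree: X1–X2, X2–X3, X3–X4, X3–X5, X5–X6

No — vertex 7 appears in no bag.

A tree decomposition must satisfy three properties: every vertex lies in some bag; for every edge, both endpoints lie together in some bag; and for every vertex, the bags containing it form a connected subtree. Here vertex 7 appears in no bag, so the decomposition is invalid.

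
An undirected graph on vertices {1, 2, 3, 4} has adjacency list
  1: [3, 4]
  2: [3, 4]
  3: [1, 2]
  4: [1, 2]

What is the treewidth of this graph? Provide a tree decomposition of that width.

Treewidth 2.
One such decomposition:
Bags: B1 = {2, 3, 4}  B2 = {1, 3, 4}
Tree: B1–B2

Every bag has size at most 3, so the width is 3 − 1 = 2 and tw(G) ≤ 2. For the lower bound, G contains the cycle 3–2–4–1–3, so G is not a forest; only forests have treewidth ≤ 1, hence tw(G) ≥ 2. Hence tw(G) = 2 exactly.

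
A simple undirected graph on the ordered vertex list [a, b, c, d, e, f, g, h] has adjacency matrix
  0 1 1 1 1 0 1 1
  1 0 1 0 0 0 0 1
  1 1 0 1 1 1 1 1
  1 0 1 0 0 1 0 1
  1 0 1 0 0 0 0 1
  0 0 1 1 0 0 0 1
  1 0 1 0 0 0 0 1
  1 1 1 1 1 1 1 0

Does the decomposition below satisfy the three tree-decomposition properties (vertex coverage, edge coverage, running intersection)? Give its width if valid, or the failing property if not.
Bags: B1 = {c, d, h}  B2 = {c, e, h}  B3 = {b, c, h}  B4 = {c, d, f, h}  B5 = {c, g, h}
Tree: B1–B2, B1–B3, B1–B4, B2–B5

No — vertex a appears in no bag.

A tree decomposition must satisfy three properties: every vertex lies in some bag; for every edge, both endpoints lie together in some bag; and for every vertex, the bags containing it form a connected subtree. Here vertex a appears in no bag, so the decomposition is invalid.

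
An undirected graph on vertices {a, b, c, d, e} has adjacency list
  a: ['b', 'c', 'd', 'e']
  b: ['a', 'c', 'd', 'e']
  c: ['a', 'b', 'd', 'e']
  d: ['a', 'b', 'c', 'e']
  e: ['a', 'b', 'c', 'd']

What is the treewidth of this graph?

A width-4 tree decomposition is:
Bags: B1 = {a, b, c, d, e}
Tree: (single bag)
With just one bag of size 5, the width is 5 − 1 = 4, so tw(G) ≤ 4. Conversely, {a, b, c, d, e} is a clique of size 5, and the vertices of any clique must share a bag in every tree decomposition; so some bag has ≥ 5 vertices and tw(G) ≥ 4. The upper and lower bounds meet at 4, so that is the treewidth.

4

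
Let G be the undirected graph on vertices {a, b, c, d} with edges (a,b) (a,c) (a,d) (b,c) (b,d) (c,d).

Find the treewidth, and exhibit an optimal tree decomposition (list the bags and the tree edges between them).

Treewidth 3.
One such decomposition:
Bags: B1 = {a, b, c, d}
Tree: (single bag)

With just one bag of size 4, the width is 4 − 1 = 3, so tw(G) ≤ 3. On the other hand G contains the 4-clique {a, b, c, d}. A clique must lie in a single bag of any decomposition, so no decomposition can have width below 3. Hence tw(G) = 3 exactly.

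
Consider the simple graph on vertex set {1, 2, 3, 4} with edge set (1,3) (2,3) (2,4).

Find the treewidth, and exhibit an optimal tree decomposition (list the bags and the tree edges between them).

Treewidth 1.
Bags: B1 = {2, 4}  B2 = {2, 3}  B3 = {1, 3}
Tree: B1–B2, B2–B3

The largest bag has 2 vertices, giving width 1; this decomposition certifies tw(G) ≤ 1. Any graph with an edge has treewidth ≥ 1, and G has the edge 2–4. Hence tw(G) = 1 exactly.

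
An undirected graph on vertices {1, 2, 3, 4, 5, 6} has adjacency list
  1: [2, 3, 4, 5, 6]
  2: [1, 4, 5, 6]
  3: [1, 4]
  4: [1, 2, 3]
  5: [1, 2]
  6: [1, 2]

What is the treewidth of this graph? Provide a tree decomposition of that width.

Treewidth 2.
One such decomposition:
Bags: B1 = {1, 2, 4}  B2 = {1, 3, 4}  B3 = {1, 2, 5}  B4 = {1, 2, 6}
Tree: B1–B2, B1–B3, B3–B4

Each bag holds 3 vertices, so the decomposition has width 2, which upper-bounds the treewidth. On the other hand G contains the 3-clique {1, 2, 4}. A clique must lie in a single bag of any decomposition, so no decomposition can have width below 2. The upper and lower bounds meet at 2, so that is the treewidth.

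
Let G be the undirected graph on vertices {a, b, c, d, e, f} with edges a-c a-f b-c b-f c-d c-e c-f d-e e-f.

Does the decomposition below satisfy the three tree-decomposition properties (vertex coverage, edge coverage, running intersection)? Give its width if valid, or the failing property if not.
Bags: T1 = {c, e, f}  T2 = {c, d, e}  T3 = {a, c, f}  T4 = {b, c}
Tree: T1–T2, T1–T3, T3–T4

A tree decomposition must satisfy three properties: every vertex lies in some bag; for every edge, both endpoints lie together in some bag; and for every vertex, the bags containing it form a connected subtree. Here edge (f,b) lies in no bag, so the decomposition is invalid.

No — edge (f,b) lies in no bag.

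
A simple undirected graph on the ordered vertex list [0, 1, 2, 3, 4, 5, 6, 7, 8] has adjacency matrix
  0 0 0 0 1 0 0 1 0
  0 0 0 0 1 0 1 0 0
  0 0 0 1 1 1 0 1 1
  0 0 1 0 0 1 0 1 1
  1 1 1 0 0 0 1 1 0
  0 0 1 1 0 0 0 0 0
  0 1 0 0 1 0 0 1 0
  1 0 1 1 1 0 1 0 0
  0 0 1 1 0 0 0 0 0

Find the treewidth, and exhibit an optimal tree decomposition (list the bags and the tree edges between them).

Treewidth 2.
Bags: B1 = {2, 4, 7}  B2 = {4, 6, 7}  B3 = {0, 4, 7}  B4 = {2, 3, 7}  B5 = {2, 3, 5}  B6 = {1, 4, 6}  B7 = {2, 3, 8}
Tree: B1–B2, B2–B3, B1–B4, B4–B5, B2–B6, B5–B7

Every bag has size at most 3, so the width is 3 − 1 = 2 and tw(G) ≤ 2. For the lower bound, the 3 vertices {0, 4, 7} are pairwise adjacent, and any tree decomposition puts a clique entirely inside one bag — forcing width ≥ 2. Hence tw(G) = 2 exactly.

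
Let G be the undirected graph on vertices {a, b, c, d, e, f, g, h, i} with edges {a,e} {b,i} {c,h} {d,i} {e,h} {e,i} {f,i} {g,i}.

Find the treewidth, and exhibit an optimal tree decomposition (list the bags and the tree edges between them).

Every bag has size at most 2, so the width is 2 − 1 = 1 and tw(G) ≤ 1. G has an edge, so its treewidth is at least 1. Therefore the treewidth is 1.

Treewidth 1.
One optimal decomposition is:
Bags: B1 = {e, i}  B2 = {g, i}  B3 = {f, i}  B4 = {d, i}  B5 = {a, e}  B6 = {e, h}  B7 = {b, i}  B8 = {c, h}
Tree: B1–B2, B1–B3, B2–B4, B1–B5, B1–B6, B1–B7, B6–B8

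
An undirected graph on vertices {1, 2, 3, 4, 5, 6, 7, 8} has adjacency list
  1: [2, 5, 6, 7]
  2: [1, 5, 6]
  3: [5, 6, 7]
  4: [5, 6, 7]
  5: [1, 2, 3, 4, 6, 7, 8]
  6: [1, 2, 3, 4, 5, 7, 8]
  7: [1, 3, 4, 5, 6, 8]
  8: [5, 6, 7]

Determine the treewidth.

A width-3 tree decomposition is:
Bags: B1 = {1, 2, 5, 6}  B2 = {1, 5, 6, 7}  B3 = {4, 5, 6, 7}  B4 = {3, 5, 6, 7}  B5 = {5, 6, 7, 8}
Tree: B1–B2, B2–B3, B2–B4, B3–B5
Every bag has size at most 4, so the width is 4 − 1 = 3 and tw(G) ≤ 3. Conversely, {1, 2, 5, 6} is a clique of size 4, and the vertices of any clique must share a bag in every tree decomposition; so some bag has ≥ 4 vertices and tw(G) ≥ 3. The upper and lower bounds meet at 3, so that is the treewidth.

3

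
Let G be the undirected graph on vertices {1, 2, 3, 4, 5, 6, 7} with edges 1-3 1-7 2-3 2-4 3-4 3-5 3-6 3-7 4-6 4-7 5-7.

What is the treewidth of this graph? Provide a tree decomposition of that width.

The largest bag has 3 vertices, giving width 2; this decomposition certifies tw(G) ≤ 2. For the lower bound, the 3 vertices {1, 3, 7} are pairwise adjacent, and any tree decomposition puts a clique entirely inside one bag — forcing width ≥ 2. The upper and lower bounds meet at 2, so that is the treewidth.

Treewidth 2.
Bags: B1 = {3, 4, 6}  B2 = {3, 4, 7}  B3 = {3, 5, 7}  B4 = {2, 3, 4}  B5 = {1, 3, 7}
Tree: B1–B2, B2–B3, B2–B4, B3–B5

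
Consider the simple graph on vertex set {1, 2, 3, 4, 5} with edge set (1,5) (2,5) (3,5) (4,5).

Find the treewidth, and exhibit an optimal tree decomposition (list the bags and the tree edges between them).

Treewidth 1.
One such decomposition:
Bags: B1 = {1, 5}  B2 = {2, 5}  B3 = {3, 5}  B4 = {4, 5}
Tree: B1–B2, B1–B3, B2–B4

Each bag holds 2 vertices, so the decomposition has width 1, which upper-bounds the treewidth. Any graph with an edge has treewidth ≥ 1, and G has the edge 5–1. The upper and lower bounds meet at 1, so that is the treewidth.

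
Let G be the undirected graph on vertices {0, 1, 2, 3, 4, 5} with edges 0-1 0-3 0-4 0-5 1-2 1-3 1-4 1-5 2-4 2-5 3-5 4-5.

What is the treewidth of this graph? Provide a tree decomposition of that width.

Every bag has size at most 4, so the width is 4 − 1 = 3 and tw(G) ≤ 3. On the other hand G contains the 4-clique {0, 1, 3, 5}. A clique must lie in a single bag of any decomposition, so no decomposition can have width below 3. The upper and lower bounds meet at 3, so that is the treewidth.

Treewidth 3.
One optimal decomposition is:
Bags: B1 = {0, 1, 3, 5}  B2 = {0, 1, 4, 5}  B3 = {1, 2, 4, 5}
Tree: B1–B2, B2–B3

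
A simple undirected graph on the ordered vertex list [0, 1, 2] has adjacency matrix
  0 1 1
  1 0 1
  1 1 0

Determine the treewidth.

A width-2 tree decomposition is:
Bags: B1 = {0, 1, 2}
Tree: (single bag)
A single bag containing all 3 vertices is trivially a valid decomposition of width 2. Conversely, {0, 1, 2} is a clique of size 3, and the vertices of any clique must share a bag in every tree decomposition; so some bag has ≥ 3 vertices and tw(G) ≥ 2. Hence tw(G) = 2 exactly.

2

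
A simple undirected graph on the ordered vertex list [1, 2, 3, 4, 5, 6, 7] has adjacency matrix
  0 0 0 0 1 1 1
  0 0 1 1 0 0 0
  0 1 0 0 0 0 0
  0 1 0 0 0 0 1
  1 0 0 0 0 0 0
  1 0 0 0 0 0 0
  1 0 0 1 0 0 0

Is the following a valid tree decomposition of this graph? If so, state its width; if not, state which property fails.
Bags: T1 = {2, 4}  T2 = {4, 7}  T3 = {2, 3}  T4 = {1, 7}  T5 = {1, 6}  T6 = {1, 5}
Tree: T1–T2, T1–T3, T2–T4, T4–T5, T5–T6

Every vertex of G appears in some bag (union = {1, 2, 3, 4, 5, 6, 7}); every edge is covered by a bag; and for each vertex v the set of bags containing v is connected in the bag tree. The decomposition is therefore valid. The largest bag has 2 vertices, so the width is 1.

Yes; width 1.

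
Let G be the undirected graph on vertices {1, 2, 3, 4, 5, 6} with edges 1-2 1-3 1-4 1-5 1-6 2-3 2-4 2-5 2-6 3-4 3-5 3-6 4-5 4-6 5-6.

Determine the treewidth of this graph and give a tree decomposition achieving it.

Treewidth 5.
One optimal decomposition is:
Bags: B1 = {1, 2, 3, 4, 5, 6}
Tree: (single bag)

With just one bag of size 6, the width is 6 − 1 = 5, so tw(G) ≤ 5. On the other hand G contains the 6-clique {1, 2, 3, 4, 5, 6}. A clique must lie in a single bag of any decomposition, so no decomposition can have width below 5. Hence tw(G) = 5 exactly.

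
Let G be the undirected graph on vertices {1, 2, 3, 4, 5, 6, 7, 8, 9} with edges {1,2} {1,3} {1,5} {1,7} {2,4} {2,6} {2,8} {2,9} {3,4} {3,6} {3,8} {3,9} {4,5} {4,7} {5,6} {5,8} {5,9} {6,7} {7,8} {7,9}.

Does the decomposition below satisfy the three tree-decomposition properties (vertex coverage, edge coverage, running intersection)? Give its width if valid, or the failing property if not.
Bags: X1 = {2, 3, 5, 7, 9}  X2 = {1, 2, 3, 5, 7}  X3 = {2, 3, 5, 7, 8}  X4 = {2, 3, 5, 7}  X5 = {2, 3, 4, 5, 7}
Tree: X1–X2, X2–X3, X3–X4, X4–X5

A tree decomposition must satisfy three properties: every vertex lies in some bag; for every edge, both endpoints lie together in some bag; and for every vertex, the bags containing it form a connected subtree. Here vertex 6 appears in no bag, so the decomposition is invalid.

No — vertex 6 appears in no bag.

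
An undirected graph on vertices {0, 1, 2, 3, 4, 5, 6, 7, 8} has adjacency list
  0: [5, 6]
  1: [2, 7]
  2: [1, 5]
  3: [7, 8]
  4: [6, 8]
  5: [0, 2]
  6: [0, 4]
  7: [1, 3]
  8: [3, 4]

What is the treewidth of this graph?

A width-2 tree decomposition is:
Bags: B1 = {1, 3, 7}  B2 = {1, 2, 3}  B3 = {2, 3, 5}  B4 = {0, 3, 5}  B5 = {0, 3, 6}  B6 = {3, 4, 6}  B7 = {3, 4, 8}
Tree: B1–B2, B2–B3, B3–B4, B4–B5, B5–B6, B6–B7
The largest bag has 3 vertices, giving width 2; this decomposition certifies tw(G) ≤ 2. For the lower bound, G contains the cycle 3–7–1–2–5–0–6–4–8–3, so G is not a forest; only forests have treewidth ≤ 1, hence tw(G) ≥ 2. Hence tw(G) = 2 exactly.

2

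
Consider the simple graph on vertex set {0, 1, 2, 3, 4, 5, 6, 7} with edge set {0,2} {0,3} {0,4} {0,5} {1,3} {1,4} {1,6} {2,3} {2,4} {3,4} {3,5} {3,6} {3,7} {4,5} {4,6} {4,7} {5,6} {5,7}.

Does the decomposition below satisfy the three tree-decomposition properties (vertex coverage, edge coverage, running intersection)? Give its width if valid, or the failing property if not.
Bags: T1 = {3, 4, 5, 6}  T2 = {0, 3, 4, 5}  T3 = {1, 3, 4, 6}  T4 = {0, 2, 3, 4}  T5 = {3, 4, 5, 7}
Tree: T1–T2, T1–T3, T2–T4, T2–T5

Yes; width 3.

Checking the three conditions: (i) the bags cover all of {0, 1, 2, 3, 4, 5, 6, 7}; (ii) for each edge, some bag contains both endpoints; (iii) the bags containing any fixed vertex form a subtree. All hold, so the decomposition is valid with width 4 − 1 = 3.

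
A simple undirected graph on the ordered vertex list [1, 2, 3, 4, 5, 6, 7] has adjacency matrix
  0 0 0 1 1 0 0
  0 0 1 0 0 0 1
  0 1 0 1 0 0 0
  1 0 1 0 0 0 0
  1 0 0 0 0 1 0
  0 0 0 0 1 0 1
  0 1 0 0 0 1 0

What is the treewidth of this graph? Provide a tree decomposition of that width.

Treewidth 2.
One optimal decomposition is:
Bags: B1 = {2, 3, 4}  B2 = {1, 2, 4}  B3 = {1, 2, 5}  B4 = {2, 5, 6}  B5 = {2, 6, 7}
Tree: B1–B2, B2–B3, B3–B4, B4–B5

The largest bag has 3 vertices, giving width 2; this decomposition certifies tw(G) ≤ 2. The edges 2–3–4–1–5–6–7–2 form a cycle, so G is not a tree and its treewidth is at least 2. The upper and lower bounds meet at 2, so that is the treewidth.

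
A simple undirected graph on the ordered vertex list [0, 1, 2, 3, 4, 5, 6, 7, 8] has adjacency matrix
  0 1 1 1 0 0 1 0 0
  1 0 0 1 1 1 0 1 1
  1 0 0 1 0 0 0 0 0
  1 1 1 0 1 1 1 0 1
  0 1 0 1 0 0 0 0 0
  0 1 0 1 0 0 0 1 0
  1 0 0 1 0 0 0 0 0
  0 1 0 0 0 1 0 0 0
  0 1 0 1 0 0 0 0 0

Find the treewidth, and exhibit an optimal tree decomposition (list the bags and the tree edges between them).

Treewidth 2.
Bags: B1 = {1, 3, 8}  B2 = {1, 3, 5}  B3 = {0, 1, 3}  B4 = {0, 2, 3}  B5 = {1, 5, 7}  B6 = {1, 3, 4}  B7 = {0, 3, 6}
Tree: B1–B2, B2–B3, B3–B4, B2–B5, B3–B6, B3–B7

Every bag has size at most 3, so the width is 3 − 1 = 2 and tw(G) ≤ 2. For the lower bound, the 3 vertices {0, 1, 3} are pairwise adjacent, and any tree decomposition puts a clique entirely inside one bag — forcing width ≥ 2. Combining the bounds, tw(G) = 2.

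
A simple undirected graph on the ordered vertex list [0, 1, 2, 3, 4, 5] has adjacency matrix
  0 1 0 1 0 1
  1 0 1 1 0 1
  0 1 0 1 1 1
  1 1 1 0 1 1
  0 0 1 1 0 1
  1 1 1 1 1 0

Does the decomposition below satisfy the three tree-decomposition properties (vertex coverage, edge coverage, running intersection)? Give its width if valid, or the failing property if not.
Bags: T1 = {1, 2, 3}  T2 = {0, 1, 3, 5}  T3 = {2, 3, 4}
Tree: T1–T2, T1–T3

A tree decomposition must satisfy three properties: every vertex lies in some bag; for every edge, both endpoints lie together in some bag; and for every vertex, the bags containing it form a connected subtree. Here edge (5,2) lies in no bag, so the decomposition is invalid.

No — edge (5,2) lies in no bag.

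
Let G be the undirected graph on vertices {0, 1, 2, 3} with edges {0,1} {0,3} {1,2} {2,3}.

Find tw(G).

A width-2 tree decomposition is:
Bags: B1 = {0, 1, 3}  B2 = {1, 2, 3}
Tree: B1–B2
The largest bag has 3 vertices, giving width 2; this decomposition certifies tw(G) ≤ 2. For the lower bound, G contains the cycle 1–0–3–2–1, so G is not a forest; only forests have treewidth ≤ 1, hence tw(G) ≥ 2. Therefore the treewidth is 2.

2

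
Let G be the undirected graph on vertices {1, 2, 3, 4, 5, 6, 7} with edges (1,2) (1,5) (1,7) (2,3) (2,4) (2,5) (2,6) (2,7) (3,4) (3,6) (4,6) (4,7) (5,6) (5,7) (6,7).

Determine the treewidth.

3

A width-3 tree decomposition is:
Bags: B1 = {2, 4, 6, 7}  B2 = {2, 5, 6, 7}  B3 = {1, 2, 5, 7}  B4 = {2, 3, 4, 6}
Tree: B1–B2, B2–B3, B1–B4
Every bag has size at most 4, so the width is 4 − 1 = 3 and tw(G) ≤ 3. Conversely, {1, 2, 5, 7} is a clique of size 4, and the vertices of any clique must share a bag in every tree decomposition; so some bag has ≥ 4 vertices and tw(G) ≥ 3. Combining the bounds, tw(G) = 3.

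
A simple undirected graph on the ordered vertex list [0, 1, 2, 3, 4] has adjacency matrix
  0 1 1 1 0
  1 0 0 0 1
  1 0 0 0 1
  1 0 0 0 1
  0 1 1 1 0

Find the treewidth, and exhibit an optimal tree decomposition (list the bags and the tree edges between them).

Each bag holds 3 vertices, so the decomposition has width 2, which upper-bounds the treewidth. The edges 4–3–0–2–4 form a cycle, so G is not a tree and its treewidth is at least 2. The upper and lower bounds meet at 2, so that is the treewidth.

Treewidth 2.
One such decomposition:
Bags: B1 = {0, 3, 4}  B2 = {0, 2, 4}  B3 = {0, 1, 4}
Tree: B1–B2, B2–B3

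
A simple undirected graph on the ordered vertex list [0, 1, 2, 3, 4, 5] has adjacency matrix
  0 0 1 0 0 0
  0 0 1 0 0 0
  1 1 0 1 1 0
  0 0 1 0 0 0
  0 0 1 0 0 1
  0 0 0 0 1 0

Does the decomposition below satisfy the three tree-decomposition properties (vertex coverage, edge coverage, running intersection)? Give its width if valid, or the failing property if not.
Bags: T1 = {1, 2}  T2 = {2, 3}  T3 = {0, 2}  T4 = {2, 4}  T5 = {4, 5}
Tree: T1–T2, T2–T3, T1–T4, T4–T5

Every vertex of G appears in some bag (union = {0, 1, 2, 3, 4, 5}); every edge is covered by a bag; and for each vertex v the set of bags containing v is connected in the bag tree. The decomposition is therefore valid. The largest bag has 2 vertices, so the width is 1.

Yes; width 1.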